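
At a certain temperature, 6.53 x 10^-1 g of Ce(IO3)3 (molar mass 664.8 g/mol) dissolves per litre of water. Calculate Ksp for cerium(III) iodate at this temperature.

2.51 x 10^-11

Molar solubility s = (6.53 × 10^-1 g/L) / (664.8 g/mol) = 9.823 x 10^-4 M.
Ce(IO3)3(s) ⇌ Ce^3+ + 3 IO3^-
Let s = molar solubility. Then [Ce^3+] = s and [IO3^-] = 3s.
Ksp = [Ce^3+][IO3^-]^3
So Ksp = s × (3s)^3 = 27s^4
With s = 9.823 × 10^-4: Ksp = 2.51 × 10^-11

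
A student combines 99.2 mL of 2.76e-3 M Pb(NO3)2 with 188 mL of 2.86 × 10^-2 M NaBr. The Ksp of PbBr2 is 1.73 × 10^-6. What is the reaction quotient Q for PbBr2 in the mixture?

Q = 3.34 x 10^-7

Total volume = 99.2 + 188 = 287.2 mL.
[Pb^2+] = 2.76 × 10^-3 × (99.2/287.2) = 9.533 × 10^-4 M
[Br^-] = 2.86 × 10^-2 × (188/287.2) = 1.872 × 10^-2 M
PbBr2(s) ⇌ Pb^2+ + 2 Br^-, so Q = [Pb^2+][Br^-]^2
Q = (9.533 × 10^-4)(1.872 × 10^-2)^2 = 3.34 × 10^-7
Q < Ksp, so no precipitate of PbBr2 forms.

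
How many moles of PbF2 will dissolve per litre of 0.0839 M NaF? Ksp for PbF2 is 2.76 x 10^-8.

s ≈ 3.92 x 10^-6 M

PbF2(s) ⇌ Pb^2+ + 2 F^-
Ksp = [Pb^2+][F^-]^2
Let s be the molar solubility in this solution. [Pb^2+] = s, [F^-] = 0.0839 + 2s ≈ 0.0839 (since F^- from NaF dominates).
Ksp ≈ s × (0.0839)^2
s = 3.92 x 10^-6 M
Check: 2s = 7.8 × 10^-6 ≪ 0.0839, so the approximation is valid.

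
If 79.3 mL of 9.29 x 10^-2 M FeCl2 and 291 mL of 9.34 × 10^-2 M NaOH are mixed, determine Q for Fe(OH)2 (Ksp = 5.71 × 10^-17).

Total volume = 79.3 + 291 = 370.3 mL.
[Fe^2+] = 9.29 x 10^-2 × (79.3/370.3) = 1.989 x 10^-2 M
[OH^-] = 9.34 × 10^-2 × (291/370.3) = 7.340 × 10^-2 M
Fe(OH)2(s) ⇌ Fe^2+ + 2 OH^-, so Q = [Fe^2+][OH^-]^2
Q = (1.989 x 10^-2)(7.340 × 10^-2)^2 = 1.07 x 10^-4
Q > Ksp, so Fe(OH)2 will precipitate.

Q ≈ 1.07 x 10^-4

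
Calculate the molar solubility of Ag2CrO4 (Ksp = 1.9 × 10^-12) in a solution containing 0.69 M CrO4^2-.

Ag2CrO4(s) ⇌ 2 Ag^+(aq) + CrO4^2-(aq)
Ksp = [Ag^+]^2[CrO4^2-]
Let s be the molar solubility in this solution. [Ag^+] = 2s, [CrO4^2-] = 0.69 + s ≈ 0.69 (common-ion effect: CrO4^2- is already 0.69 M).
Ksp ≈ (2s)^2 × 0.69
s = 8.3 x 10^-7 M
Check: s = 8.3 × 10^-7 ≪ 0.69, so the approximation is valid.

8.3 x 10^-7 M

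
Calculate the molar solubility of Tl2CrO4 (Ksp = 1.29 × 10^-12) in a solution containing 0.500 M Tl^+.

s ≈ 5.16 × 10^-12 M

Tl2CrO4(s) ⇌ 2 Tl^+ + CrO4^2-
Ksp = [Tl^+]^2[CrO4^2-]
If s mol/L dissolves here, [Tl^+] = 0.500 + 2s ≈ 0.500, [CrO4^2-] = s (common-ion effect: Tl^+ is already 0.500 M).
Ksp ≈ (0.500)^2 × s
s = 5.16 x 10^-12 M
Check: 2s = 1.0 × 10^-11 ≪ 0.500, so the approximation is valid.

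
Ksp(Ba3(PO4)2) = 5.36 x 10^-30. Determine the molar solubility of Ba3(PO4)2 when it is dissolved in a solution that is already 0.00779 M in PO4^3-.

s = 1.48 × 10^-9 M

Ba3(PO4)2(s) ⇌ 3 Ba^2+ + 2 PO4^3-
Ksp = [Ba^2+]^3[PO4^3-]^2
Let s = moles of Ba3(PO4)2 that dissolve per litre. [Ba^2+] = 3s, [PO4^3-] = 0.00779 + 2s ≈ 0.00779 (since the PO4^3- already present dominates).
Ksp ≈ (3s)^3 × (0.00779)^2
s = 1.48 × 10^-9 M
Check: 2s = 3.0 x 10^-9 ≪ 0.00779, so the approximation is valid.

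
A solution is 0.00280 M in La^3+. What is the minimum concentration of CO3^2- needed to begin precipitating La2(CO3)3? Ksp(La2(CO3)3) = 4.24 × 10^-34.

La2(CO3)3(s) <=> 2 La^3+ + 3 CO3^2-
Ksp = [La^3+]^2[CO3^2-]^3
Precipitation begins when Q = Ksp. With [La^3+] = 0.00280 M:
4.24 × 10^-34 = (0.00280)^2 × [CO3^2-]^3
[CO3^2-] = (4.24 × 10^-34 / 7.840 × 10^-6)^(1/3) = 3.78 × 10^-10 M

3.78 × 10^-10 M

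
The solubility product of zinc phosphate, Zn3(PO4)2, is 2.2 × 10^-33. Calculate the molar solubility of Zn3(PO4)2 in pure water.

Zn3(PO4)2(s) ⇌ 3 Zn^2+(aq) + 2 PO4^3-(aq)
Ksp = [Zn^2+]^3[PO4^3-]^2
If s mol/L of Zn3(PO4)2 dissolves, [Zn^2+] = 3s and [PO4^3-] = 2s.
Substituting: Ksp = (3s)^3(2s)^2 = 108s^5
Solving, s = (2.2 × 10^-33/108)^(1/5) = 1.2 x 10^-7 M

s = 1.2 × 10^-7 M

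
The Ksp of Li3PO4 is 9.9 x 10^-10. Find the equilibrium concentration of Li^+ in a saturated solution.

Li3PO4(s) ⇌ 3 Li^+ + PO4^3-
Ksp = [Li^+]^3[PO4^3-]
For each mole of Li3PO4 that dissolves: [Li^+] = 3s, [PO4^3-] = s.
So Ksp = (3s)^3 × s = 27s^4
s = (9.9 x 10^-10 / 27)^(1/4) = 2.46 x 10^-3 M
[Li^+] = 3s = 7.4 × 10^-3 M

[Li^+] = 7.4 × 10^-3 M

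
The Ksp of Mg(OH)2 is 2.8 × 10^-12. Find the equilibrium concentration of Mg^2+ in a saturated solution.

8.9e-5 M

Mg(OH)2(s) ⇌ Mg^2+ + 2 OH^-
Ksp = [Mg^2+][OH^-]^2
With molar solubility s: [Mg^2+] = s, [OH^-] = 2s.
Substituting: Ksp = s(2s)^2 = 4s^3
s = (2.8 × 10^-12 / 4)^(1/3) = 8.88 x 10^-5 M
[Mg^2+] = s = 8.9 × 10^-5 M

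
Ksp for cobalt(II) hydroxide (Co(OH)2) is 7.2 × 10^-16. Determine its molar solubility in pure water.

s ≈ 5.6 x 10^-6 M

Co(OH)2(s) ⇌ Co^2+ + 2 OH^-
Ksp = [Co^2+][OH^-]^2
Let s = molar solubility. Then [Co^2+] = s and [OH^-] = 2s.
Substituting: Ksp = s(2s)^2 = 4s^3
s = (7.2 × 10^-16 / 4)^(1/3) = 5.6 × 10^-6 M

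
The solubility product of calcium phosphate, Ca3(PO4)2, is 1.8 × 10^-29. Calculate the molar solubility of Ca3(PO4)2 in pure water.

s = 7.0 x 10^-7 M

Ca3(PO4)2(s) ⇌ 3 Ca^2+(aq) + 2 PO4^3-(aq)
Ksp = [Ca^2+]^3[PO4^3-]^2
For each mole of Ca3(PO4)2 that dissolves: [Ca^2+] = 3s, [PO4^3-] = 2s.
Substituting: Ksp = (3s)^3(2s)^2 = 108s^5
s = (1.8 × 10^-29 / 108)^(1/5) = 7.0 × 10^-7 M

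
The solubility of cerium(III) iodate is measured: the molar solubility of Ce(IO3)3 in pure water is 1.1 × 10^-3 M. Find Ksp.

Ce(IO3)3(s) ⇌ Ce^3+(aq) + 3 IO3^-(aq)
With molar solubility s: [Ce^3+] = s, [IO3^-] = 3s.
Ksp = [Ce^3+][IO3^-]^3
Ksp = s(3s)^3 = 27s^4
Ksp = 27 × (1.1 × 10^-3)^4 = 4.0 x 10^-11

4.0e-11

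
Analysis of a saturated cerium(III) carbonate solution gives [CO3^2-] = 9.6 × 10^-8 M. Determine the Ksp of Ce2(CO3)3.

Ksp ≈ 3.6e-36

Ce2(CO3)3(s) ⇌ 2 Ce^3+(aq) + 3 CO3^2-(aq)
Stoichiometry gives [Ce^3+] = (2/3)[CO3^2-] = 6.40 × 10^-8 M.
Ksp = [Ce^3+]^2[CO3^2-]^3
Ksp = (6.40 × 10^-8)^2 × (9.6 x 10^-8)^3 = 3.6 × 10^-36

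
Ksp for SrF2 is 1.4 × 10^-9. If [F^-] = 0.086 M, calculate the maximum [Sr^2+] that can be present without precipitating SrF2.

SrF2(s) <=> Sr^2+ + 2 F^-
Ksp = [Sr^2+][F^-]^2
Precipitation begins when Q = Ksp. With [F^-] = 0.086 M:
1.4 × 10^-9 = (0.086)^2 × [Sr^2+]
[Sr^2+] = (1.4 × 10^-9 / 7.40 × 10^-3) = 1.9 × 10^-7 M

[Sr^2+] ≈ 1.9 × 10^-7 M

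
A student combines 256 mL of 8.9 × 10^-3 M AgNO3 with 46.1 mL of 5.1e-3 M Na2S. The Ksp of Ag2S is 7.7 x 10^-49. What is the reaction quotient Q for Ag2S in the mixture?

Total volume = 256 + 46.1 = 302.1 mL.
[Ag^+] = 8.9 x 10^-3 × (256/302.1) = 7.54 x 10^-3 M
[S^2-] = 5.1 × 10^-3 × (46.1/302.1) = 7.78 × 10^-4 M
Ag2S(s) ⇌ 2 Ag^+(aq) + S^2-(aq), so Q = [Ag^+]^2[S^2-]
Q = (7.54 × 10^-3)^2(7.78 × 10^-4) = 4.4 x 10^-8
Q > Ksp, so Ag2S will precipitate.

Q ≈ 4.4 × 10^-8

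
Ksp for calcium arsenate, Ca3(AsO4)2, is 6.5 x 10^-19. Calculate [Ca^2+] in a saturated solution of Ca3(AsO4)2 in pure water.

[Ca^2+] = 2.7e-4 M

Ca3(AsO4)2(s) ⇌ 3 Ca^2+ + 2 AsO4^3-
Ksp = [Ca^2+]^3[AsO4^3-]^2
For each mole of Ca3(AsO4)2 that dissolves: [Ca^2+] = 3s, [AsO4^3-] = 2s.
So Ksp = (3s)^3 × (2s)^2 = 108s^5
Solving, s = (6.5 x 10^-19/108)^(1/5) = 9.03 x 10^-5 M
[Ca^2+] = 3s = 2.7 × 10^-4 M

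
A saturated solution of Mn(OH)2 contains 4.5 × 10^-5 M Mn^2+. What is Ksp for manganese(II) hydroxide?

Ksp ≈ 3.6e-13

Mn(OH)2(s) ⇌ Mn^2+(aq) + 2 OH^-(aq)
Stoichiometry gives [OH^-] = (2/1)[Mn^2+] = 9.00 × 10^-5 M.
Ksp = [Mn^2+][OH^-]^2
Ksp = 4.5 × 10^-5 × (9.00 × 10^-5)^2 = 3.6 × 10^-13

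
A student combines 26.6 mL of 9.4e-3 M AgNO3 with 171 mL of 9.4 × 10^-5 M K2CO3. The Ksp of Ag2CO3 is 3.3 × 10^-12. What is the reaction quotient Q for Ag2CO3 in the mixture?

Total volume = 26.6 + 171 = 197.6 mL.
[Ag^+] = 9.4 × 10^-3 × (26.6/197.6) = 1.27 × 10^-3 M
[CO3^2-] = 9.4 × 10^-5 × (171/197.6) = 8.13 × 10^-5 M
Ag2CO3(s) ⇌ 2 Ag^+ + CO3^2-, so Q = [Ag^+]^2[CO3^2-]
Q = (1.27 × 10^-3)^2(8.13 x 10^-5) = 1.3 × 10^-10
Q > Ksp, so Ag2CO3 will precipitate.

1.3 x 10^-10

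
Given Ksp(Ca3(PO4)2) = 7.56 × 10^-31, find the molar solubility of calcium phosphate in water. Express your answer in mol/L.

Ca3(PO4)2(s) <=> 3 Ca^2+(aq) + 2 PO4^3-(aq)
Ksp = [Ca^2+]^3[PO4^3-]^2
Let s = molar solubility. Then [Ca^2+] = 3s and [PO4^3-] = 2s.
Ksp = (3s)^3(2s)^2 = 108s^5
Solving, s = (7.56 × 10^-31/108)^(1/5) = 3.71 × 10^-7 M

3.71 × 10^-7 M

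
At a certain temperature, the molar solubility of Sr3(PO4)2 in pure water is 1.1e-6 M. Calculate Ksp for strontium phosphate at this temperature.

1.7 x 10^-28

Sr3(PO4)2(s) <=> 3 Sr^2+(aq) + 2 PO4^3-(aq)
With molar solubility s: [Sr^2+] = 3s, [PO4^3-] = 2s.
Ksp = [Sr^2+]^3[PO4^3-]^2
Ksp = (3s)^3(2s)^2 = 108s^5
Ksp = 108 × (1.1 × 10^-6)^5 = 1.7 × 10^-28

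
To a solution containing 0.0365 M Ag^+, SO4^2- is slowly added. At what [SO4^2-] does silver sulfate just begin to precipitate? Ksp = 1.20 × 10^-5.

[SO4^2-] = 9.01e-3 M

Ag2SO4(s) ⇌ 2 Ag^+(aq) + SO4^2-(aq)
Ksp = [Ag^+]^2[SO4^2-]
Precipitation begins when Q = Ksp. With [Ag^+] = 0.0365 M:
1.20 × 10^-5 = (0.0365)^2 × [SO4^2-]
[SO4^2-] = (1.20 × 10^-5 / 1.332 × 10^-3) = 9.01 × 10^-3 M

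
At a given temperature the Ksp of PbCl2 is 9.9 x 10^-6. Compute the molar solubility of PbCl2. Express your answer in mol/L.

s = 1.4e-2 M

PbCl2(s) ⇌ Pb^2+ + 2 Cl^-
Ksp = [Pb^2+][Cl^-]^2
If s mol/L of PbCl2 dissolves, [Pb^2+] = s and [Cl^-] = 2s.
Substituting: Ksp = s(2s)^2 = 4s^3
s = (9.9 x 10^-6 / 4)^(1/3) = 1.4 × 10^-2 M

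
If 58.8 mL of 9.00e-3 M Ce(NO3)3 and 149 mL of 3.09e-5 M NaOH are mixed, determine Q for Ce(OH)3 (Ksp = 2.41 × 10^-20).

Total volume = 58.8 + 149 = 207.8 mL.
[Ce^3+] = 9.00 × 10^-3 × (58.8/207.8) = 2.547 × 10^-3 M
[OH^-] = 3.09 x 10^-5 × (149/207.8) = 2.216 x 10^-5 M
Ce(OH)3(s) ⇌ Ce^3+(aq) + 3 OH^-(aq), so Q = [Ce^3+][OH^-]^3
Q = (2.547 x 10^-3)(2.216 × 10^-5)^3 = 2.77 × 10^-17
Q > Ksp, so Ce(OH)3 will precipitate.

2.77 x 10^-17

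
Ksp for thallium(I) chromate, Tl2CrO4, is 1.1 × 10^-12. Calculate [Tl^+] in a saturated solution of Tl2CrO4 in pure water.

Tl2CrO4(s) <=> 2 Tl^+(aq) + CrO4^2-(aq)
Ksp = [Tl^+]^2[CrO4^2-]
If s mol/L of Tl2CrO4 dissolves, [Tl^+] = 2s and [CrO4^2-] = s.
So Ksp = (2s)^2 × s = 4s^3
s = (1.1 × 10^-12 / 4)^(1/3) = 6.50 × 10^-5 M
[Tl^+] = 2s = 1.3 × 10^-4 M

1.3e-4 M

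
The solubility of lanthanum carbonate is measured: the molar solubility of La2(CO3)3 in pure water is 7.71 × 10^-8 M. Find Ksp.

Ksp ≈ 2.94e-34

La2(CO3)3(s) <=> 2 La^3+ + 3 CO3^2-
Let s = molar solubility. Then [La^3+] = 2s and [CO3^2-] = 3s.
Ksp = [La^3+]^2[CO3^2-]^3
So Ksp = (2s)^2 × (3s)^3 = 108s^5
Ksp = 108 × (7.71 × 10^-8)^5 = 2.94 × 10^-34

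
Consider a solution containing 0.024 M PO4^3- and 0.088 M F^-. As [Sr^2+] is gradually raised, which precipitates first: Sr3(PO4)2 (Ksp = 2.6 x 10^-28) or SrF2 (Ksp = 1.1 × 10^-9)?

Each salt begins to precipitate when Q = Ksp, i.e. when [Sr^2+] reaches its threshold.
For Sr3(PO4)2: 2.6 x 10^-28 = (0.024)^2 × [Sr^2+]^3  ⇒  [Sr^2+] = 7.7 × 10^-9 M.
For SrF2: 1.1 × 10^-9 = (0.088)^2 × [Sr^2+]  ⇒  [Sr^2+] = 1.4 × 10^-7 M.
The salt with the lower threshold [Sr^2+] precipitates first: Sr3(PO4)2.

Sr3(PO4)2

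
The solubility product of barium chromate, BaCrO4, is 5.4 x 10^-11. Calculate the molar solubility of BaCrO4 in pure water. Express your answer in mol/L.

BaCrO4(s) ⇌ Ba^2+ + CrO4^2-
Ksp = [Ba^2+][CrO4^2-]
With molar solubility s: [Ba^2+] = s, [CrO4^2-] = s.
Ksp = s × s = s^2
s = √(5.4 x 10^-11) = 7.3 x 10^-6 M

7.3e-6 M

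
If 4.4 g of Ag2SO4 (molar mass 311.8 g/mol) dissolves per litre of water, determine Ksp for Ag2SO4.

Molar solubility s = (4.4 g/L) / (311.8 g/mol) = 1.41 x 10^-2 M.
Ag2SO4(s) ⇌ 2 Ag^+(aq) + SO4^2-(aq)
With molar solubility s: [Ag^+] = 2s, [SO4^2-] = s.
Ksp = [Ag^+]^2[SO4^2-]
Substituting: Ksp = (2s)^2s = 4s^3
With s = 1.41 × 10^-2: Ksp = 1.1 x 10^-5

Ksp = 1.1e-5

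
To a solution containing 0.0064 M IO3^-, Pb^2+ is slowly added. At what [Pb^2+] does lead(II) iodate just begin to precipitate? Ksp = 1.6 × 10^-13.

Pb(IO3)2(s) ⇌ Pb^2+(aq) + 2 IO3^-(aq)
Ksp = [Pb^2+][IO3^-]^2
Precipitation begins when Q = Ksp. With [IO3^-] = 0.0064 M:
1.6 × 10^-13 = (0.0064)^2 × [Pb^2+]
[Pb^2+] = (1.6 × 10^-13 / 4.10 × 10^-5) = 3.9 x 10^-9 M

[Pb^2+] ≈ 3.9 x 10^-9 M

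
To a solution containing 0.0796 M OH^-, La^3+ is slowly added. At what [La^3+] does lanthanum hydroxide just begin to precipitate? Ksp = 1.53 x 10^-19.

La(OH)3(s) ⇌ La^3+ + 3 OH^-
Ksp = [La^3+][OH^-]^3
Precipitation begins when Q = Ksp. With [OH^-] = 0.0796 M:
1.53 x 10^-19 = (0.0796)^3 × [La^3+]
[La^3+] = (1.53 x 10^-19 / 5.044 × 10^-4) = 3.03 x 10^-16 M

[La^3+] ≈ 3.03 × 10^-16 M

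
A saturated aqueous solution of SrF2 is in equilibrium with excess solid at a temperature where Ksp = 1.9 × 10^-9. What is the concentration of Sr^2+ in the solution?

SrF2(s) <=> Sr^2+(aq) + 2 F^-(aq)
Ksp = [Sr^2+][F^-]^2
For each mole of SrF2 that dissolves: [Sr^2+] = s, [F^-] = 2s.
Ksp = s(2s)^2 = 4s^3
s^3 = 1.9 × 10^-9 / 4, so s = 7.80 × 10^-4 M
[Sr^2+] = s = 7.8 x 10^-4 M

[Sr^2+] ≈ 7.8 x 10^-4 M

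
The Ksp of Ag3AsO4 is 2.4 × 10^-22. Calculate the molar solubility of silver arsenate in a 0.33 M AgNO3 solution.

s = 6.7e-21 M

Ag3AsO4(s) ⇌ 3 Ag^+(aq) + AsO4^3-(aq)
Ksp = [Ag^+]^3[AsO4^3-]
If s mol/L dissolves here, [Ag^+] = 0.33 + 3s ≈ 0.33, [AsO4^3-] = s (common-ion effect: Ag^+ is already 0.33 M).
Ksp ≈ (0.33)^3 × s
s = 6.7 x 10^-21 M
Check: 3s = 2.0 x 10^-20 ≪ 0.33, so the approximation is valid.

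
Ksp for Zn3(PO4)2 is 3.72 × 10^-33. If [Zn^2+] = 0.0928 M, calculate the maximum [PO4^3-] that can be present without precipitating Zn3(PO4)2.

2.16e-15 M

Zn3(PO4)2(s) <=> 3 Zn^2+(aq) + 2 PO4^3-(aq)
Ksp = [Zn^2+]^3[PO4^3-]^2
Precipitation begins when Q = Ksp. With [Zn^2+] = 0.0928 M:
3.72 × 10^-33 = (0.0928)^3 × [PO4^3-]^2
[PO4^3-] = (3.72 × 10^-33 / 7.992 × 10^-4)^(1/2) = 2.16 × 10^-15 M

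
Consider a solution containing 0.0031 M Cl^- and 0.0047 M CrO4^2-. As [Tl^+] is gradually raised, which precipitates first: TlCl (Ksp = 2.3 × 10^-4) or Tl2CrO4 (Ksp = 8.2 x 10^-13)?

Tl2CrO4

Each salt begins to precipitate when Q = Ksp, i.e. when [Tl^+] reaches its threshold.
For TlCl: 2.3 × 10^-4 = 0.0031 × [Tl^+]  ⇒  [Tl^+] = 7.4 x 10^-2 M.
For Tl2CrO4: 8.2 x 10^-13 = 0.0047 × [Tl^+]^2  ⇒  [Tl^+] = 1.3 x 10^-5 M.
The salt with the lower threshold [Tl^+] precipitates first: Tl2CrO4.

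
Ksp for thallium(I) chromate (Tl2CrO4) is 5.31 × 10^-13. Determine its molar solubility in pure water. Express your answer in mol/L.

s = 5.10 × 10^-5 M

Tl2CrO4(s) <=> 2 Tl^+ + CrO4^2-
Ksp = [Tl^+]^2[CrO4^2-]
With molar solubility s: [Tl^+] = 2s, [CrO4^2-] = s.
Ksp = (2s)^2s = 4s^3
s^3 = 5.31 × 10^-13 / 4, so s = 5.10 × 10^-5 M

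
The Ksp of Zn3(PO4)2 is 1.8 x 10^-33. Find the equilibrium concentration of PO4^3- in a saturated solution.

Zn3(PO4)2(s) ⇌ 3 Zn^2+(aq) + 2 PO4^3-(aq)
Ksp = [Zn^2+]^3[PO4^3-]^2
If s mol/L of Zn3(PO4)2 dissolves, [Zn^2+] = 3s and [PO4^3-] = 2s.
Substituting: Ksp = (3s)^3(2s)^2 = 108s^5
s^5 = 1.8 x 10^-33 / 108, so s = 1.11 x 10^-7 M
[PO4^3-] = 2s = 2.2 × 10^-7 M

[PO4^3-] ≈ 2.2 × 10^-7 M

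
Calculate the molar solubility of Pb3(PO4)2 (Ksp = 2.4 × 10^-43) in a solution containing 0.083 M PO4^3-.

Pb3(PO4)2(s) <=> 3 Pb^2+ + 2 PO4^3-
Ksp = [Pb^2+]^3[PO4^3-]^2
Let s = moles of Pb3(PO4)2 that dissolve per litre. [Pb^2+] = 3s, [PO4^3-] = 0.083 + 2s ≈ 0.083 (Ksp is small, so little additional dissolves).
Ksp ≈ (3s)^3 × (0.083)^2
s = 1.1 × 10^-14 M
Check: 2s = 2.2 x 10^-14 ≪ 0.083, so the approximation is valid.

s = 1.1e-14 M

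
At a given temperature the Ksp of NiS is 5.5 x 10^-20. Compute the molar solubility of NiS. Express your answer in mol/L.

NiS(s) ⇌ Ni^2+(aq) + S^2-(aq)
Ksp = [Ni^2+][S^2-]
Let s = molar solubility. Then [Ni^2+] = s and [S^2-] = s.
Ksp = s^2
s = √(5.5 x 10^-20) = 2.3 x 10^-10 M

s = 2.3e-10 M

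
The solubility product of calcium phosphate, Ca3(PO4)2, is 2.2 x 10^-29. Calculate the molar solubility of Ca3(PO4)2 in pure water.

Ca3(PO4)2(s) ⇌ 3 Ca^2+(aq) + 2 PO4^3-(aq)
Ksp = [Ca^2+]^3[PO4^3-]^2
With molar solubility s: [Ca^2+] = 3s, [PO4^3-] = 2s.
Substituting: Ksp = (3s)^3(2s)^2 = 108s^5
s^5 = 2.2 x 10^-29 / 108, so s = 7.3 × 10^-7 M

7.3 × 10^-7 M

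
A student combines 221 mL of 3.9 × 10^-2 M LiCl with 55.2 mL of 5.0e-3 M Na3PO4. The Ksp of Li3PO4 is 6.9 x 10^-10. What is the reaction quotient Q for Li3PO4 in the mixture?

Total volume = 221 + 55.2 = 276.2 mL.
[Li^+] = 3.9 × 10^-2 × (221/276.2) = 3.12 × 10^-2 M
[PO4^3-] = 5.0 × 10^-3 × (55.2/276.2) = 9.99 × 10^-4 M
Li3PO4(s) ⇌ 3 Li^+(aq) + PO4^3-(aq), so Q = [Li^+]^3[PO4^3-]
Q = (3.12 × 10^-2)^3(9.99 × 10^-4) = 3.0 × 10^-8
Q > Ksp, so Li3PO4 will precipitate.

3.0 x 10^-8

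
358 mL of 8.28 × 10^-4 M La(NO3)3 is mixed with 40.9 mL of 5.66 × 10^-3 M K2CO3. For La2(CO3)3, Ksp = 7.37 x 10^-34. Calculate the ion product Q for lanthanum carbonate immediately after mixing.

Total volume = 358 + 40.9 = 398.9 mL.
[La^3+] = 8.28 x 10^-4 × (358/398.9) = 7.431 × 10^-4 M
[CO3^2-] = 5.66 x 10^-3 × (40.9/398.9) = 5.803 × 10^-4 M
La2(CO3)3(s) <=> 2 La^3+(aq) + 3 CO3^2-(aq), so Q = [La^3+]^2[CO3^2-]^3
Q = (7.431 × 10^-4)^2(5.803 × 10^-4)^3 = 1.08 × 10^-16
Q > Ksp, so La2(CO3)3 will precipitate.

Q = 1.08 x 10^-16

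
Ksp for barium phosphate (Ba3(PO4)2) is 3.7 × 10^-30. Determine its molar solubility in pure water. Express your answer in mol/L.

Ba3(PO4)2(s) ⇌ 3 Ba^2+(aq) + 2 PO4^3-(aq)
Ksp = [Ba^2+]^3[PO4^3-]^2
Let s = molar solubility. Then [Ba^2+] = 3s and [PO4^3-] = 2s.
Substituting: Ksp = (3s)^3(2s)^2 = 108s^5
s^5 = 3.7 × 10^-30 / 108, so s = 5.1 x 10^-7 M

5.1 × 10^-7 M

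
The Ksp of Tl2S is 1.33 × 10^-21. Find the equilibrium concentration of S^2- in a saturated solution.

[S^2-] ≈ 6.93e-8 M

Tl2S(s) ⇌ 2 Tl^+(aq) + S^2-(aq)
Ksp = [Tl^+]^2[S^2-]
Let s = molar solubility. Then [Tl^+] = 2s and [S^2-] = s.
Substituting: Ksp = (2s)^2s = 4s^3
s = (1.33 × 10^-21 / 4)^(1/3) = 6.928 × 10^-8 M
[S^2-] = s = 6.93 × 10^-8 M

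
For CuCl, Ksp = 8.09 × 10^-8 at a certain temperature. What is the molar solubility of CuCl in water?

CuCl(s) ⇌ Cu^+(aq) + Cl^-(aq)
Ksp = [Cu^+][Cl^-]
For each mole of CuCl that dissolves: [Cu^+] = s, [Cl^-] = s.
Ksp = s^2
s = (8.09 × 10^-8)^(1/2) = 2.84 × 10^-4 M

s ≈ 2.84 x 10^-4 M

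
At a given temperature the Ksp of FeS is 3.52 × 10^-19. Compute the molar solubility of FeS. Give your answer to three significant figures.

FeS(s) ⇌ Fe^2+ + S^2-
Ksp = [Fe^2+][S^2-]
For each mole of FeS that dissolves: [Fe^2+] = s, [S^2-] = s.
Ksp = s × s = s^2
s = √(3.52 × 10^-19) = 5.93 x 10^-10 M

s = 5.93 × 10^-10 M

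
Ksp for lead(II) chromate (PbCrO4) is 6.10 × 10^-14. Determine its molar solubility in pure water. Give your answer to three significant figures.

s ≈ 2.47 × 10^-7 M

PbCrO4(s) ⇌ Pb^2+(aq) + CrO4^2-(aq)
Ksp = [Pb^2+][CrO4^2-]
For each mole of PbCrO4 that dissolves: [Pb^2+] = s, [CrO4^2-] = s.
Ksp = s × s = s^2
s = (6.10 × 10^-14)^(1/2) = 2.47 × 10^-7 M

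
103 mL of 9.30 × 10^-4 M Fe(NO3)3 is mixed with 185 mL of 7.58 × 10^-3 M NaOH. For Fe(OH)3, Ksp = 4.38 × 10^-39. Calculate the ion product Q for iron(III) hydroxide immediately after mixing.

Total volume = 103 + 185 = 288 mL.
[Fe^3+] = 9.30 × 10^-4 × (103/288) = 3.326 × 10^-4 M
[OH^-] = 7.58 × 10^-3 × (185/288) = 4.869 × 10^-3 M
Fe(OH)3(s) ⇌ Fe^3+ + 3 OH^-, so Q = [Fe^3+][OH^-]^3
Q = (3.326 × 10^-4)(4.869 × 10^-3)^3 = 3.84 × 10^-11
Q > Ksp, so Fe(OH)3 will precipitate.

3.84e-11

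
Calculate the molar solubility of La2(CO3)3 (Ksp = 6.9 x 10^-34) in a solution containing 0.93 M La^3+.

s = 3.1 × 10^-12 M

La2(CO3)3(s) ⇌ 2 La^3+(aq) + 3 CO3^2-(aq)
Ksp = [La^3+]^2[CO3^2-]^3
If s mol/L dissolves here, [La^3+] = 0.93 + 2s ≈ 0.93, [CO3^2-] = 3s (common-ion effect: La^3+ is already 0.93 M).
Ksp ≈ (0.93)^2 × (3s)^3
s = 3.1 × 10^-12 M
Check: 2s = 6.2 x 10^-12 ≪ 0.93, so the approximation is valid.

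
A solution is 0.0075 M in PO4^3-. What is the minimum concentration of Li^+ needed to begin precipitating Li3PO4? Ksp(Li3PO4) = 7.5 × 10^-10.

Li3PO4(s) ⇌ 3 Li^+ + PO4^3-
Ksp = [Li^+]^3[PO4^3-]
Precipitation begins when Q = Ksp. With [PO4^3-] = 0.0075 M:
7.5 × 10^-10 = (0.0075) × [Li^+]^3
[Li^+] = (7.5 × 10^-10 / 7.5 x 10^-3)^(1/3) = 4.6 × 10^-3 M

[Li^+] = 4.6 × 10^-3 M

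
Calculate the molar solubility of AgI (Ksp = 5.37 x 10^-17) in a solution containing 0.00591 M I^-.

AgI(s) ⇌ Ag^+ + I^-
Ksp = [Ag^+][I^-]
If s mol/L dissolves here, [Ag^+] = s, [I^-] = 0.00591 + s ≈ 0.00591 (since the I^- already present dominates).
Ksp ≈ s × 0.00591
s = 9.09 x 10^-15 M
Check: s = 9.1 × 10^-15 ≪ 0.00591, so the approximation is valid.

9.09 × 10^-15 M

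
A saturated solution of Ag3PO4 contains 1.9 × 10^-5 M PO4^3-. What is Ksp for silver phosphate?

Ag3PO4(s) <=> 3 Ag^+(aq) + PO4^3-(aq)
Stoichiometry gives [Ag^+] = (3/1)[PO4^3-] = 5.70 × 10^-5 M.
Ksp = [Ag^+]^3[PO4^3-]
Ksp = (5.70 × 10^-5)^3 × 1.9 × 10^-5 = 3.5 × 10^-18

Ksp ≈ 3.5 × 10^-18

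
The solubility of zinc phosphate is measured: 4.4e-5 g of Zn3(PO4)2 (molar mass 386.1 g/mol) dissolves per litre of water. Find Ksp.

Ksp ≈ 2.1 × 10^-33

Molar solubility s = (4.4 × 10^-5 g/L) / (386.1 g/mol) = 1.14 × 10^-7 M.
Zn3(PO4)2(s) <=> 3 Zn^2+ + 2 PO4^3-
For each mole of Zn3(PO4)2 that dissolves: [Zn^2+] = 3s, [PO4^3-] = 2s.
Ksp = [Zn^2+]^3[PO4^3-]^2
Substituting: Ksp = (3s)^3(2s)^2 = 108s^5
With s = 1.14 x 10^-7: Ksp = 2.1 x 10^-33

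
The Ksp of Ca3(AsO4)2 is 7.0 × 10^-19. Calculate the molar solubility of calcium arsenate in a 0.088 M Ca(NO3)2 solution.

1.6e-8 M

Ca3(AsO4)2(s) ⇌ 3 Ca^2+(aq) + 2 AsO4^3-(aq)
Ksp = [Ca^2+]^3[AsO4^3-]^2
Let s = moles of Ca3(AsO4)2 that dissolve per litre. [Ca^2+] = 0.088 + 3s ≈ 0.088, [AsO4^3-] = 2s (since Ca^2+ from Ca(NO3)2 dominates).
Ksp ≈ (0.088)^3 × (2s)^2
s = 1.6 × 10^-8 M
Check: 3s = 4.8 × 10^-8 ≪ 0.088, so the approximation is valid.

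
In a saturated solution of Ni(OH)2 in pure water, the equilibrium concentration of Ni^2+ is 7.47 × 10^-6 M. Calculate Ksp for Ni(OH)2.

Ni(OH)2(s) ⇌ Ni^2+(aq) + 2 OH^-(aq)
Stoichiometry gives [OH^-] = (2/1)[Ni^2+] = 1.494 × 10^-5 M.
Ksp = [Ni^2+][OH^-]^2
Ksp = 7.47 x 10^-6 × (1.494 × 10^-5)^2 = 1.67 × 10^-15

Ksp = 1.67 × 10^-15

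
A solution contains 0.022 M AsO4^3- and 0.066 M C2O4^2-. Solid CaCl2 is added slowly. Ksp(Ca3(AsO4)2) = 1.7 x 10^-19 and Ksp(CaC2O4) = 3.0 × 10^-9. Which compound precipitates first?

Precipitation of each salt starts when its ion product equals its Ksp.
For Ca3(AsO4)2: 1.7 x 10^-19 = (0.022)^2 × [Ca^2+]^3  ⇒  [Ca^2+] = 7.1 × 10^-6 M.
For CaC2O4: 3.0 × 10^-9 = 0.066 × [Ca^2+]  ⇒  [Ca^2+] = 4.5 × 10^-8 M.
The salt with the lower threshold [Ca^2+] precipitates first: CaC2O4.

CaC2O4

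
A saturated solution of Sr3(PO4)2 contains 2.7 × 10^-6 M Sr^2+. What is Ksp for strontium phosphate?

Sr3(PO4)2(s) <=> 3 Sr^2+(aq) + 2 PO4^3-(aq)
Stoichiometry gives [PO4^3-] = (2/3)[Sr^2+] = 1.80 × 10^-6 M.
Ksp = [Sr^2+]^3[PO4^3-]^2
Ksp = (2.7 × 10^-6)^3 × (1.80 x 10^-6)^2 = 6.4 × 10^-29

Ksp ≈ 6.4e-29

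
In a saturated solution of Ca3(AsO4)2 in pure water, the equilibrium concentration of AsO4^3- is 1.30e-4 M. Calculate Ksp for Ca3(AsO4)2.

Ca3(AsO4)2(s) ⇌ 3 Ca^2+ + 2 AsO4^3-
Stoichiometry gives [Ca^2+] = (3/2)[AsO4^3-] = 1.950 x 10^-4 M.
Ksp = [Ca^2+]^3[AsO4^3-]^2
Ksp = (1.950 × 10^-4)^3 × (1.30 x 10^-4)^2 = 1.25 × 10^-19

1.25e-19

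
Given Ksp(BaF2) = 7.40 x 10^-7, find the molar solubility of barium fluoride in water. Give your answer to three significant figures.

5.70 × 10^-3 M

BaF2(s) ⇌ Ba^2+(aq) + 2 F^-(aq)
Ksp = [Ba^2+][F^-]^2
For each mole of BaF2 that dissolves: [Ba^2+] = s, [F^-] = 2s.
Substituting: Ksp = s(2s)^2 = 4s^3
s^3 = 7.40 x 10^-7 / 4, so s = 5.70 × 10^-3 M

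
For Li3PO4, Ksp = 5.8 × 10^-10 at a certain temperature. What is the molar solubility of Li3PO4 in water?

Li3PO4(s) ⇌ 3 Li^+ + PO4^3-
Ksp = [Li^+]^3[PO4^3-]
With molar solubility s: [Li^+] = 3s, [PO4^3-] = s.
So Ksp = (3s)^3 × s = 27s^4
s^4 = 5.8 × 10^-10 / 27, so s = 2.2 × 10^-3 M

s = 2.2 × 10^-3 M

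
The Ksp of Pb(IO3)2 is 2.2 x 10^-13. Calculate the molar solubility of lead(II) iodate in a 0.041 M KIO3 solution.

1.3 x 10^-10 M

Pb(IO3)2(s) ⇌ Pb^2+ + 2 IO3^-
Ksp = [Pb^2+][IO3^-]^2
Let s be the molar solubility in this solution. [Pb^2+] = s, [IO3^-] = 0.041 + 2s ≈ 0.041 (Ksp is small, so little additional dissolves).
Ksp ≈ s × (0.041)^2
s = 1.3 × 10^-10 M
Check: 2s = 2.6 × 10^-10 ≪ 0.041, so the approximation is valid.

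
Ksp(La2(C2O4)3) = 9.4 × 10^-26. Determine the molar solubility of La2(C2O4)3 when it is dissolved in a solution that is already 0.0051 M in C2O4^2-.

s ≈ 4.2e-10 M

La2(C2O4)3(s) ⇌ 2 La^3+(aq) + 3 C2O4^2-(aq)
Ksp = [La^3+]^2[C2O4^2-]^3
Let s be the molar solubility in this solution. [La^3+] = 2s, [C2O4^2-] = 0.0051 + 3s ≈ 0.0051 (since the C2O4^2- already present dominates).
Ksp ≈ (2s)^2 × (0.0051)^3
s = 4.2 × 10^-10 M
Check: 3s = 1.3 × 10^-9 ≪ 0.0051, so the approximation is valid.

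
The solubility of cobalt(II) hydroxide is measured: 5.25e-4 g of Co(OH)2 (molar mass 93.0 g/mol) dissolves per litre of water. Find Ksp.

Molar solubility s = (5.25 x 10^-4 g/L) / (93.0 g/mol) = 5.645 × 10^-6 M.
Co(OH)2(s) ⇌ Co^2+(aq) + 2 OH^-(aq)
Let s = molar solubility. Then [Co^2+] = s and [OH^-] = 2s.
Ksp = [Co^2+][OH^-]^2
Ksp = s(2s)^2 = 4s^3
Ksp = 4 × (5.645 × 10^-6)^3 = 7.20 × 10^-16

Ksp = 7.20 × 10^-16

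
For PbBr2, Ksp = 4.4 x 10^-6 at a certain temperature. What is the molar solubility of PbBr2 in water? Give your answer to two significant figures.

s ≈ 0.010 M

PbBr2(s) ⇌ Pb^2+(aq) + 2 Br^-(aq)
Ksp = [Pb^2+][Br^-]^2
Let s = molar solubility. Then [Pb^2+] = s and [Br^-] = 2s.
So Ksp = s × (2s)^2 = 4s^3
s^3 = 4.4 x 10^-6 / 4, so s = 1.0 x 10^-2 M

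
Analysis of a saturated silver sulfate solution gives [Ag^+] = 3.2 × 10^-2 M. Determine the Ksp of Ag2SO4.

Ag2SO4(s) ⇌ 2 Ag^+(aq) + SO4^2-(aq)
Stoichiometry gives [SO4^2-] = (1/2)[Ag^+] = 1.60 × 10^-2 M.
Ksp = [Ag^+]^2[SO4^2-]
Ksp = (3.2 × 10^-2)^2 × 1.60 × 10^-2 = 1.6 × 10^-5

Ksp = 1.6 × 10^-5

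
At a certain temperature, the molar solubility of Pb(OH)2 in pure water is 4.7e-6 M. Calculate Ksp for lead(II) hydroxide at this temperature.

Ksp = 4.2 x 10^-16

Pb(OH)2(s) ⇌ Pb^2+ + 2 OH^-
For each mole of Pb(OH)2 that dissolves: [Pb^2+] = s, [OH^-] = 2s.
Ksp = [Pb^2+][OH^-]^2
Ksp = s(2s)^2 = 4s^3
Ksp = 4 × (4.7 × 10^-6)^3 = 4.2 × 10^-16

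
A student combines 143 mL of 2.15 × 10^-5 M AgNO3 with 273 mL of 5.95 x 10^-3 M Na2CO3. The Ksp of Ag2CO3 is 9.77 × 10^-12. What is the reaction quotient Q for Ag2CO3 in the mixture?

Total volume = 143 + 273 = 416 mL.
[Ag^+] = 2.15 × 10^-5 × (143/416) = 7.391 x 10^-6 M
[CO3^2-] = 5.95 × 10^-3 × (273/416) = 3.905 × 10^-3 M
Ag2CO3(s) ⇌ 2 Ag^+(aq) + CO3^2-(aq), so Q = [Ag^+]^2[CO3^2-]
Q = (7.391 × 10^-6)^2(3.905 x 10^-3) = 2.13 x 10^-13
Q < Ksp, so no precipitate of Ag2CO3 forms.

2.13 × 10^-13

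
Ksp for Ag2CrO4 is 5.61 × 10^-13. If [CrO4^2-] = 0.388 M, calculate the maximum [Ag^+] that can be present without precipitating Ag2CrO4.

Ag2CrO4(s) ⇌ 2 Ag^+ + CrO4^2-
Ksp = [Ag^+]^2[CrO4^2-]
Precipitation begins when Q = Ksp. With [CrO4^2-] = 0.388 M:
5.61 × 10^-13 = (0.388) × [Ag^+]^2
[Ag^+] = (5.61 × 10^-13 / 3.88 × 10^-1)^(1/2) = 1.20 x 10^-6 M

[Ag^+] ≈ 1.20e-6 M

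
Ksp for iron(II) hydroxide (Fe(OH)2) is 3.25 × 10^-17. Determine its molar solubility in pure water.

s ≈ 2.01e-6 M

Fe(OH)2(s) ⇌ Fe^2+ + 2 OH^-
Ksp = [Fe^2+][OH^-]^2
Let s = molar solubility. Then [Fe^2+] = s and [OH^-] = 2s.
Substituting: Ksp = s(2s)^2 = 4s^3
Solving, s = (3.25 × 10^-17/4)^(1/3) = 2.01 x 10^-6 M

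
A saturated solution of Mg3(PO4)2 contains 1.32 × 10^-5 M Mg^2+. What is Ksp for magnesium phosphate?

1.78 × 10^-25

Mg3(PO4)2(s) <=> 3 Mg^2+(aq) + 2 PO4^3-(aq)
Stoichiometry gives [PO4^3-] = (2/3)[Mg^2+] = 8.800 x 10^-6 M.
Ksp = [Mg^2+]^3[PO4^3-]^2
Ksp = (1.32 × 10^-5)^3 × (8.800 × 10^-6)^2 = 1.78 × 10^-25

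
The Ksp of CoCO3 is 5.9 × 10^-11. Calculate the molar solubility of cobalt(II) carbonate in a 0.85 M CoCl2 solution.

CoCO3(s) <=> Co^2+(aq) + CO3^2-(aq)
Ksp = [Co^2+][CO3^2-]
If s mol/L dissolves here, [Co^2+] = 0.85 + s ≈ 0.85, [CO3^2-] = s (common-ion effect: Co^2+ is already 0.85 M).
Ksp ≈ 0.85 × s
s = 6.9 x 10^-11 M
Check: s = 6.9 × 10^-11 ≪ 0.85, so the approximation is valid.

s ≈ 6.9 x 10^-11 M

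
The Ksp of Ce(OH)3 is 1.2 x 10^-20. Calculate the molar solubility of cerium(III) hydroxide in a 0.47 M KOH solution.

s ≈ 1.2 × 10^-19 M

Ce(OH)3(s) ⇌ Ce^3+ + 3 OH^-
Ksp = [Ce^3+][OH^-]^3
If s mol/L dissolves here, [Ce^3+] = s, [OH^-] = 0.47 + 3s ≈ 0.47 (Ksp is small, so little additional dissolves).
Ksp ≈ s × (0.47)^3
s = 1.2 x 10^-19 M
Check: 3s = 3.5 x 10^-19 ≪ 0.47, so the approximation is valid.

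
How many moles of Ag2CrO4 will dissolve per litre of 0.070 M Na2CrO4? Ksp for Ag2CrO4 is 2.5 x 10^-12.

3.0e-6 M

Ag2CrO4(s) ⇌ 2 Ag^+ + CrO4^2-
Ksp = [Ag^+]^2[CrO4^2-]
Let s = moles of Ag2CrO4 that dissolve per litre. [Ag^+] = 2s, [CrO4^2-] = 0.070 + s ≈ 0.070 (Ksp is small, so little additional dissolves).
Ksp ≈ (2s)^2 × 0.070
s = 3.0 x 10^-6 M
Check: s = 3.0 × 10^-6 ≪ 0.070, so the approximation is valid.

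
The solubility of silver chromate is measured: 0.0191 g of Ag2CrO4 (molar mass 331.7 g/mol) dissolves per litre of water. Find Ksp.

Ksp = 7.64e-13

Molar solubility s = (1.91 × 10^-2 g/L) / (331.7 g/mol) = 5.758 × 10^-5 M.
Ag2CrO4(s) <=> 2 Ag^+ + CrO4^2-
If s mol/L of Ag2CrO4 dissolves, [Ag^+] = 2s and [CrO4^2-] = s.
Ksp = [Ag^+]^2[CrO4^2-]
So Ksp = (2s)^2 × s = 4s^3
Ksp = 4 × (5.758 × 10^-5)^3 = 7.64 x 10^-13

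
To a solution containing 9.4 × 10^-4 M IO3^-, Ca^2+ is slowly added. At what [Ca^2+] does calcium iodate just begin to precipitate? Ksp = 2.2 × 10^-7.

0.25 M

Ca(IO3)2(s) ⇌ Ca^2+(aq) + 2 IO3^-(aq)
Ksp = [Ca^2+][IO3^-]^2
Precipitation begins when Q = Ksp. With [IO3^-] = 9.4 × 10^-4 M:
2.2 × 10^-7 = (9.4 × 10^-4)^2 × [Ca^2+]
[Ca^2+] = (2.2 × 10^-7 / 8.84 × 10^-7) = 2.5 x 10^-1 M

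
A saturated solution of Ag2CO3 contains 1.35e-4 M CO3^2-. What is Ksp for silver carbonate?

Ag2CO3(s) ⇌ 2 Ag^+(aq) + CO3^2-(aq)
Stoichiometry gives [Ag^+] = (2/1)[CO3^2-] = 2.700 x 10^-4 M.
Ksp = [Ag^+]^2[CO3^2-]
Ksp = (2.700 x 10^-4)^2 × 1.35 × 10^-4 = 9.84 × 10^-12

Ksp ≈ 9.84e-12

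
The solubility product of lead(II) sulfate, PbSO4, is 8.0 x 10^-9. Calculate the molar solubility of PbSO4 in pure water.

8.9e-5 M

PbSO4(s) ⇌ Pb^2+(aq) + SO4^2-(aq)
Ksp = [Pb^2+][SO4^2-]
For each mole of PbSO4 that dissolves: [Pb^2+] = s, [SO4^2-] = s.
Ksp = s^2
s = (8.0 x 10^-9)^(1/2) = 8.9 × 10^-5 M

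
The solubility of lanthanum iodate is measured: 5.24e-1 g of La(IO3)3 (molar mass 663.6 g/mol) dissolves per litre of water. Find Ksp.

Ksp = 1.05 × 10^-11

Molar solubility s = (5.24 × 10^-1 g/L) / (663.6 g/mol) = 7.896 × 10^-4 M.
La(IO3)3(s) ⇌ La^3+(aq) + 3 IO3^-(aq)
For each mole of La(IO3)3 that dissolves: [La^3+] = s, [IO3^-] = 3s.
Ksp = [La^3+][IO3^-]^3
Substituting: Ksp = s(3s)^3 = 27s^4
With s = 7.896 × 10^-4: Ksp = 1.05 x 10^-11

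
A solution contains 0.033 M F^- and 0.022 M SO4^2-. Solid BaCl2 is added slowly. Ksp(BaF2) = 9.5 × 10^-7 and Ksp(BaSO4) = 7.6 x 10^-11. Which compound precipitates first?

Each salt begins to precipitate when Q = Ksp, i.e. when [Ba^2+] reaches its threshold.
For BaF2: 9.5 × 10^-7 = (0.033)^2 × [Ba^2+]  ⇒  [Ba^2+] = 8.7 × 10^-4 M.
For BaSO4: 7.6 x 10^-11 = 0.022 × [Ba^2+]  ⇒  [Ba^2+] = 3.5 x 10^-9 M.
The salt with the lower threshold [Ba^2+] precipitates first: BaSO4.

BaSO4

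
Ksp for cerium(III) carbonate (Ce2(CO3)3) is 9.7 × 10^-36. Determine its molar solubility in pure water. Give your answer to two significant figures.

3.9 x 10^-8 M

Ce2(CO3)3(s) ⇌ 2 Ce^3+(aq) + 3 CO3^2-(aq)
Ksp = [Ce^3+]^2[CO3^2-]^3
With molar solubility s: [Ce^3+] = 2s, [CO3^2-] = 3s.
Ksp = (2s)^2(3s)^3 = 108s^5
s^5 = 9.7 × 10^-36 / 108, so s = 3.9 x 10^-8 M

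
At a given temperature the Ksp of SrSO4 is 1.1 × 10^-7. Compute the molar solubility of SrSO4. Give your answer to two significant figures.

s ≈ 3.3 × 10^-4 M

SrSO4(s) ⇌ Sr^2+(aq) + SO4^2-(aq)
Ksp = [Sr^2+][SO4^2-]
With molar solubility s: [Sr^2+] = s, [SO4^2-] = s.
Ksp = (s)(s) = s^2
s = (1.1 × 10^-7)^(1/2) = 3.3 × 10^-4 M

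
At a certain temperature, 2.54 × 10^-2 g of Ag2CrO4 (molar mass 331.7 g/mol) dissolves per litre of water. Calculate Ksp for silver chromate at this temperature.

Molar solubility s = (2.54 x 10^-2 g/L) / (331.7 g/mol) = 7.658 × 10^-5 M.
Ag2CrO4(s) ⇌ 2 Ag^+ + CrO4^2-
If s mol/L of Ag2CrO4 dissolves, [Ag^+] = 2s and [CrO4^2-] = s.
Ksp = [Ag^+]^2[CrO4^2-]
Ksp = (2s)^2s = 4s^3
Ksp = 4 × (7.658 x 10^-5)^3 = 1.80 × 10^-12

1.80e-12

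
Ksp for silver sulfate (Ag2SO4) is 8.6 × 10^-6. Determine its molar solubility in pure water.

Ag2SO4(s) ⇌ 2 Ag^+ + SO4^2-
Ksp = [Ag^+]^2[SO4^2-]
Let s = molar solubility. Then [Ag^+] = 2s and [SO4^2-] = s.
Ksp = (2s)^2s = 4s^3
s^3 = 8.6 × 10^-6 / 4, so s = 1.3 × 10^-2 M

0.013 M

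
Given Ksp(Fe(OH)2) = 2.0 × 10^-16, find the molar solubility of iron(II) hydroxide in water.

Fe(OH)2(s) <=> Fe^2+(aq) + 2 OH^-(aq)
Ksp = [Fe^2+][OH^-]^2
With molar solubility s: [Fe^2+] = s, [OH^-] = 2s.
Ksp = s(2s)^2 = 4s^3
s = (2.0 × 10^-16 / 4)^(1/3) = 3.7 x 10^-6 M

s ≈ 3.7 × 10^-6 M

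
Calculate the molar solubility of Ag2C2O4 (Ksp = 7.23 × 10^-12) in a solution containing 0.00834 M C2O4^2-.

1.47 × 10^-5 M

Ag2C2O4(s) ⇌ 2 Ag^+(aq) + C2O4^2-(aq)
Ksp = [Ag^+]^2[C2O4^2-]
Let s = moles of Ag2C2O4 that dissolve per litre. [Ag^+] = 2s, [C2O4^2-] = 0.00834 + s ≈ 0.00834 (since the C2O4^2- already present dominates).
Ksp ≈ (2s)^2 × 0.00834
s = 1.47 × 10^-5 M
Check: s = 1.5 × 10^-5 ≪ 0.00834, so the approximation is valid.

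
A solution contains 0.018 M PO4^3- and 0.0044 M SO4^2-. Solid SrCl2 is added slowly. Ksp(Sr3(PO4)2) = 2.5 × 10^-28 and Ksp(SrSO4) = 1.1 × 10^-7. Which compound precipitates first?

Each salt begins to precipitate when Q = Ksp, i.e. when [Sr^2+] reaches its threshold.
For Sr3(PO4)2: 2.5 × 10^-28 = (0.018)^2 × [Sr^2+]^3  ⇒  [Sr^2+] = 9.2 × 10^-9 M.
For SrSO4: 1.1 × 10^-7 = 0.0044 × [Sr^2+]  ⇒  [Sr^2+] = 2.5 × 10^-5 M.
The salt with the lower threshold [Sr^2+] precipitates first: Sr3(PO4)2.

Sr3(PO4)2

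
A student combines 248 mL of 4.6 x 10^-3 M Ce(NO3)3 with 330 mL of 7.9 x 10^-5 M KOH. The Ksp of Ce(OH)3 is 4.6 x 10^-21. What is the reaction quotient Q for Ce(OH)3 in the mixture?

Total volume = 248 + 330 = 578 mL.
[Ce^3+] = 4.6 × 10^-3 × (248/578) = 1.97 x 10^-3 M
[OH^-] = 7.9 × 10^-5 × (330/578) = 4.51 × 10^-5 M
Ce(OH)3(s) ⇌ Ce^3+ + 3 OH^-, so Q = [Ce^3+][OH^-]^3
Q = (1.97 × 10^-3)(4.51 × 10^-5)^3 = 1.8 × 10^-16
Q > Ksp, so Ce(OH)3 will precipitate.

1.8e-16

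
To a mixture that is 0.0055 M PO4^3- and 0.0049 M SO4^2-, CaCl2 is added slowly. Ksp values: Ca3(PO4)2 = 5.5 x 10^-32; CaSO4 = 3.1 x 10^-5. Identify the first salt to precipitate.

Each salt begins to precipitate when Q = Ksp, i.e. when [Ca^2+] reaches its threshold.
For Ca3(PO4)2: 5.5 x 10^-32 = (0.0055)^2 × [Ca^2+]^3  ⇒  [Ca^2+] = 1.2 × 10^-9 M.
For CaSO4: 3.1 x 10^-5 = 0.0049 × [Ca^2+]  ⇒  [Ca^2+] = 6.3 × 10^-3 M.
The salt with the lower threshold [Ca^2+] precipitates first: Ca3(PO4)2.

Ca3(PO4)2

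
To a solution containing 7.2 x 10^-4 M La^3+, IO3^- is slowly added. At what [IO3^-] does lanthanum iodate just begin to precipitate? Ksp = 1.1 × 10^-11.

La(IO3)3(s) ⇌ La^3+(aq) + 3 IO3^-(aq)
Ksp = [La^3+][IO3^-]^3
Precipitation begins when Q = Ksp. With [La^3+] = 7.2 x 10^-4 M:
1.1 × 10^-11 = (7.2 x 10^-4) × [IO3^-]^3
[IO3^-] = (1.1 × 10^-11 / 7.2 x 10^-4)^(1/3) = 2.5 × 10^-3 M

[IO3^-] = 2.5e-3 M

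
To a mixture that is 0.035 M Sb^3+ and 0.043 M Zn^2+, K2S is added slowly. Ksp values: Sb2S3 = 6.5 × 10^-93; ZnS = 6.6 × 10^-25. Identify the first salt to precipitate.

Precipitation of each salt starts when its ion product equals its Ksp.
For Sb2S3: 6.5 × 10^-93 = (0.035)^2 × [S^2-]^3  ⇒  [S^2-] = 1.7 x 10^-30 M.
For ZnS: 6.6 × 10^-25 = 0.043 × [S^2-]  ⇒  [S^2-] = 1.5 × 10^-23 M.
The salt with the lower threshold [S^2-] precipitates first: Sb2S3.

Sb2S3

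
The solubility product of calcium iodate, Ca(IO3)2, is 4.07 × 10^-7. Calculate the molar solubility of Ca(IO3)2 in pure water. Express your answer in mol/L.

Ca(IO3)2(s) ⇌ Ca^2+(aq) + 2 IO3^-(aq)
Ksp = [Ca^2+][IO3^-]^2
If s mol/L of Ca(IO3)2 dissolves, [Ca^2+] = s and [IO3^-] = 2s.
Substituting: Ksp = s(2s)^2 = 4s^3
s^3 = 4.07 × 10^-7 / 4, so s = 4.67 x 10^-3 M

4.67 × 10^-3 M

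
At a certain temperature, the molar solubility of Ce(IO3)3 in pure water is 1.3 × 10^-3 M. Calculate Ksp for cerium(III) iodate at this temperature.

Ce(IO3)3(s) ⇌ Ce^3+ + 3 IO3^-
If s mol/L of Ce(IO3)3 dissolves, [Ce^3+] = s and [IO3^-] = 3s.
Ksp = [Ce^3+][IO3^-]^3
Ksp = s(3s)^3 = 27s^4
With s = 1.3 x 10^-3: Ksp = 7.7 × 10^-11

Ksp = 7.7 x 10^-11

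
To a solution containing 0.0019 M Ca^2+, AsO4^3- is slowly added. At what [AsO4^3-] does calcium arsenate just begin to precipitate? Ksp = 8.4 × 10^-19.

1.1 × 10^-5 M

Ca3(AsO4)2(s) ⇌ 3 Ca^2+(aq) + 2 AsO4^3-(aq)
Ksp = [Ca^2+]^3[AsO4^3-]^2
Precipitation begins when Q = Ksp. With [Ca^2+] = 0.0019 M:
8.4 × 10^-19 = (0.0019)^3 × [AsO4^3-]^2
[AsO4^3-] = (8.4 × 10^-19 / 6.86 × 10^-9)^(1/2) = 1.1 × 10^-5 M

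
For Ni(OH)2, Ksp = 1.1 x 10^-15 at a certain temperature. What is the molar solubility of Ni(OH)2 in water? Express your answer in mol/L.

Ni(OH)2(s) <=> Ni^2+ + 2 OH^-
Ksp = [Ni^2+][OH^-]^2
Let s = molar solubility. Then [Ni^2+] = s and [OH^-] = 2s.
Substituting: Ksp = s(2s)^2 = 4s^3
s = (1.1 x 10^-15 / 4)^(1/3) = 6.5 × 10^-6 M

s ≈ 6.5 × 10^-6 M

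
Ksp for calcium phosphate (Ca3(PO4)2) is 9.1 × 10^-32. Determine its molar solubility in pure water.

2.4e-7 M

Ca3(PO4)2(s) <=> 3 Ca^2+(aq) + 2 PO4^3-(aq)
Ksp = [Ca^2+]^3[PO4^3-]^2
With molar solubility s: [Ca^2+] = 3s, [PO4^3-] = 2s.
Substituting: Ksp = (3s)^3(2s)^2 = 108s^5
s = (9.1 × 10^-32 / 108)^(1/5) = 2.4 x 10^-7 M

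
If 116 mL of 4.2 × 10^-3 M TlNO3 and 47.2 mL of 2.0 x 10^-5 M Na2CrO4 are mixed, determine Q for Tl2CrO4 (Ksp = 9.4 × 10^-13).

Total volume = 116 + 47.2 = 163.2 mL.
[Tl^+] = 4.2 × 10^-3 × (116/163.2) = 2.99 x 10^-3 M
[CrO4^2-] = 2.0 × 10^-5 × (47.2/163.2) = 5.78 x 10^-6 M
Tl2CrO4(s) <=> 2 Tl^+ + CrO4^2-, so Q = [Tl^+]^2[CrO4^2-]
Q = (2.99 x 10^-3)^2(5.78 x 10^-6) = 5.2 × 10^-11
Q > Ksp, so Tl2CrO4 will precipitate.

5.2 x 10^-11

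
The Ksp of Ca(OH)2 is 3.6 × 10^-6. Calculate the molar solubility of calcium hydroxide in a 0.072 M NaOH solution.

Ca(OH)2(s) <=> Ca^2+ + 2 OH^-
Ksp = [Ca^2+][OH^-]^2
If s mol/L dissolves here, [Ca^2+] = s, [OH^-] = 0.072 + 2s ≈ 0.072 (since OH^- from NaOH dominates).
Ksp ≈ s × (0.072)^2
s = 6.9 x 10^-4 M
Check: 2s = 1.4 × 10^-3 ≪ 0.072, so the approximation is valid.

s ≈ 6.9 x 10^-4 M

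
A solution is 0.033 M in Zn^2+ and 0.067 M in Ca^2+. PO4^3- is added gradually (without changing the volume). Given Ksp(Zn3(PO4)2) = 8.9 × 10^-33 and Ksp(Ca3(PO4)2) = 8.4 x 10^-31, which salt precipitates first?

Zn3(PO4)2

Precipitation of each salt starts when its ion product equals its Ksp.
For Zn3(PO4)2: 8.9 × 10^-33 = (0.033)^3 × [PO4^3-]^2  ⇒  [PO4^3-] = 1.6 x 10^-14 M.
For Ca3(PO4)2: 8.4 x 10^-31 = (0.067)^3 × [PO4^3-]^2  ⇒  [PO4^3-] = 5.3 × 10^-14 M.
The salt with the lower threshold [PO4^3-] precipitates first: Zn3(PO4)2.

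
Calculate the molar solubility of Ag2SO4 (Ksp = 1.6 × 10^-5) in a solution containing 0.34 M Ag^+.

s = 1.4 x 10^-4 M

Ag2SO4(s) ⇌ 2 Ag^+ + SO4^2-
Ksp = [Ag^+]^2[SO4^2-]
Let s be the molar solubility in this solution. [Ag^+] = 0.34 + 2s ≈ 0.34, [SO4^2-] = s (Ksp is small, so little additional dissolves).
Ksp ≈ (0.34)^2 × s
s = 1.4 × 10^-4 M
Check: 2s = 2.8 × 10^-4 ≪ 0.34, so the approximation is valid.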